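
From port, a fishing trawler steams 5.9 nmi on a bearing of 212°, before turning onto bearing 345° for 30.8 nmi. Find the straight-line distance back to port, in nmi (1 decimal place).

27.1 nmi

Leg 1 (212°, 5.9 nmi): east 5.9 sin 212° = -3.13, north 5.9 cos 212° = -5.00
Leg 2 (345°, 30.8 nmi): east 30.8 sin 345° = -7.97, north 30.8 cos 345° = 29.75
Net: -11.10 east, 24.75 north. Distance = √((-11.10)² + (24.75)²) = 27.122 nmi.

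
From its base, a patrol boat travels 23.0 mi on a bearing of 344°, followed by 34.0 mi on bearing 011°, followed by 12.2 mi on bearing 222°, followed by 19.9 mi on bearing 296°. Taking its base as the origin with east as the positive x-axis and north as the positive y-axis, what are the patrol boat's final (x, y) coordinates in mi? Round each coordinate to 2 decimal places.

(-25.90, 55.14)

Leg 1 (344°, 23.0 mi): east 23.0 sin 344° = -6.34, north 23.0 cos 344° = 22.11
Leg 2 (011°, 34.0 mi): east 34.0 sin 11° = 6.49, north 34.0 cos 11° = 33.38
Leg 3 (222°, 12.2 mi): east 12.2 sin 222° = -8.16, north 12.2 cos 222° = -9.07
Leg 4 (296°, 19.9 mi): east 19.9 sin 296° = -17.89, north 19.9 cos 296° = 8.72
Summing: -25.90 mi east, 55.14 mi north → (-25.90, 55.14).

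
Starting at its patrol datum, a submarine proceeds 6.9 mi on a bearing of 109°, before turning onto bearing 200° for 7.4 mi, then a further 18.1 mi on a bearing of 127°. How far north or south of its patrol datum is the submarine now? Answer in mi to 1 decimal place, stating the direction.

Leg 1 (109°, 6.9 mi): east 6.9 sin 109° = 6.52, north 6.9 cos 109° = -2.25
Leg 2 (200°, 7.4 mi): east 7.4 sin 200° = -2.53, north 7.4 cos 200° = -6.95
Leg 3 (127°, 18.1 mi): east 18.1 sin 127° = 14.46, north 18.1 cos 127° = -10.89
Net north component: -20.09 mi.

20.1 mi south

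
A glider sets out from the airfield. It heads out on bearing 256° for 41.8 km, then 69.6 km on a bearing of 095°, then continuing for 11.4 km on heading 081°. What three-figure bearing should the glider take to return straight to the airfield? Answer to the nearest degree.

290°

Leg 1 (256°, 41.8 km): east 41.8 sin 256° = -40.56, north 41.8 cos 256° = -10.11
Leg 2 (095°, 69.6 km): east 69.6 sin 95° = 69.34, north 69.6 cos 95° = -6.07
Leg 3 (081°, 11.4 km): east 11.4 sin 81° = 11.26, north 11.4 cos 81° = 1.78
Net displacement: 40.04 east, -14.40 north. Direction back to start is (-40.04, 14.40): bearing = atan2(-40.04, 14.40) mod 360° = 289.78° ≈ 290°.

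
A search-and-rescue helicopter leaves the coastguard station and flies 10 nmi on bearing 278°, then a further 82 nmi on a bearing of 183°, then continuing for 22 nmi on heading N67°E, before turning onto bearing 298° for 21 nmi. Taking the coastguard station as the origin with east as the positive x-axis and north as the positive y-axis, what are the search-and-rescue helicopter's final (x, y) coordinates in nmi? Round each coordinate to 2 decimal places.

(-12.49, -62.04)

Leg 1 (278°, 10 nmi): east 10 sin 278° = -9.90, north 10 cos 278° = 1.39
Leg 2 (183°, 82 nmi): east 82 sin 183° = -4.29, north 82 cos 183° = -81.89
Leg 3 (N67°E, 22 nmi): east 22 sin 67° = 20.25, north 22 cos 67° = 8.60
Leg 4 (298°, 21 nmi): east 21 sin 298° = -18.54, north 21 cos 298° = 9.86
Summing: -12.49 nmi east, -62.04 nmi north → (-12.49, -62.04).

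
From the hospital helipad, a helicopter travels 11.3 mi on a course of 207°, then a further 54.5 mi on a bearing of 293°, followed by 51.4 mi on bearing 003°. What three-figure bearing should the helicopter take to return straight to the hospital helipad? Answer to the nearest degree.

140°

Leg 1 (207°, 11.3 mi): east 11.3 sin 207° = -5.13, north 11.3 cos 207° = -10.07
Leg 2 (293°, 54.5 mi): east 54.5 sin 293° = -50.17, north 54.5 cos 293° = 21.29
Leg 3 (003°, 51.4 mi): east 51.4 sin 3° = 2.69, north 51.4 cos 3° = 51.33
Net displacement: -52.61 east, 62.56 north. Direction back to start is (52.61, -62.56): bearing = atan2(52.61, -62.56) mod 360° = 139.94° ≈ 140°.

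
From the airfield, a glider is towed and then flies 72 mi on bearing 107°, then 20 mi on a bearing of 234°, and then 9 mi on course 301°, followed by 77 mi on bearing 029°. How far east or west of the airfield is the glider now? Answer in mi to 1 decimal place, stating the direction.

Leg 1 (107°, 72 mi): east 72 sin 107° = 68.85, north 72 cos 107° = -21.05
Leg 2 (234°, 20 mi): east 20 sin 234° = -16.18, north 20 cos 234° = -11.76
Leg 3 (301°, 9 mi): east 9 sin 301° = -7.71, north 9 cos 301° = 4.64
Leg 4 (029°, 77 mi): east 77 sin 29° = 37.33, north 77 cos 29° = 67.35
Net east component: 82.29 mi.

82.3 mi east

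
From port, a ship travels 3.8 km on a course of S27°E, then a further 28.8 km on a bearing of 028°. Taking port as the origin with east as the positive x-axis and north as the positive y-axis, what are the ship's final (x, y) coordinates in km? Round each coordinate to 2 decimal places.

Leg 1 (S27°E, 3.8 km): east 3.8 sin 153° = 1.73, north 3.8 cos 153° = -3.39
Leg 2 (028°, 28.8 km): east 28.8 sin 28° = 13.52, north 28.8 cos 28° = 25.43
Summing: 15.25 km east, 22.04 km north → (15.25, 22.04).

(15.25, 22.04)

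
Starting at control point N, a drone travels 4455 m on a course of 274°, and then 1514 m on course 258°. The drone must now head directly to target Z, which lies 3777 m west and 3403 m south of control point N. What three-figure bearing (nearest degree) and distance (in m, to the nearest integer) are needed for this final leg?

Leg 1 (274°, 4455 m): east 4455 sin 274° = -4444.15, north 4455 cos 274° = 310.77
Leg 2 (258°, 1514 m): east 1514 sin 258° = -1480.92, north 1514 cos 258° = -314.78
Current position: (-5925.06, -4.01). Target: (-3777, -3403). Remaining: Δeast = 2148.06, Δnorth = -3398.99.
Bearing = atan2(2148.06, -3398.99) mod 360° = 147.71°; distance = √((2148.06)² + (-3398.99)²) = 4020.857 m.

148°, 4021 m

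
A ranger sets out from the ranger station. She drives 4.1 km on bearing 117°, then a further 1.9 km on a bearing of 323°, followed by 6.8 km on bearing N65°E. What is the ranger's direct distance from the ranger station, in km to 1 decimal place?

9.0 km

Leg 1 (117°, 4.1 km): east 4.1 sin 117° = 3.65, north 4.1 cos 117° = -1.86
Leg 2 (323°, 1.9 km): east 1.9 sin 323° = -1.14, north 1.9 cos 323° = 1.52
Leg 3 (N65°E, 6.8 km): east 6.8 sin 65° = 6.16, north 6.8 cos 65° = 2.87
Net: 8.67 east, 2.53 north. Distance = √((8.67)² + (2.53)²) = 9.034 km.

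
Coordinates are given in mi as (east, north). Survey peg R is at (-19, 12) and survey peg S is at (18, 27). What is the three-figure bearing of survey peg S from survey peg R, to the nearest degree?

068°

Δeast = 18 − -19 = 37.00; Δnorth = 27 − 12 = 15.00.
Bearing = atan2(Δeast, Δnorth) mod 360° = 67.93° ≈ 068°.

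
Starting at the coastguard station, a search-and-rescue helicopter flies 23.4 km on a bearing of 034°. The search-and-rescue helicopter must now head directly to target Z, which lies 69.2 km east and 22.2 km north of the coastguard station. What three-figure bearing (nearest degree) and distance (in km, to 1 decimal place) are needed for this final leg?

087°, 56.2 km

Leg 1 (034°, 23.4 km): east 23.4 sin 34° = 13.09, north 23.4 cos 34° = 19.40
Current position: (13.09, 19.40). Target: (69.2, 22.2). Remaining: Δeast = 56.11, Δnorth = 2.80.
Bearing = atan2(56.11, 2.80) mod 360° = 87.14°; distance = √((56.11)² + (2.80)²) = 56.185 km.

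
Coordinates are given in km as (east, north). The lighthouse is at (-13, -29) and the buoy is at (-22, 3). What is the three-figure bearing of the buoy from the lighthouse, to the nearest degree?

344°

Δeast = -22 − -13 = -9.00; Δnorth = 3 − -29 = 32.00.
Bearing = atan2(Δeast, Δnorth) mod 360° = 344.29° ≈ 344°.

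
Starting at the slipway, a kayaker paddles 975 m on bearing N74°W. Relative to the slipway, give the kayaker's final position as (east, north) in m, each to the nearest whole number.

(-937, 269)

Leg 1 (N74°W, 975 m): east 975 sin 286° = -937.23, north 975 cos 286° = 268.75
Summing: -937.23 m east, 268.75 m north → (-937, 269).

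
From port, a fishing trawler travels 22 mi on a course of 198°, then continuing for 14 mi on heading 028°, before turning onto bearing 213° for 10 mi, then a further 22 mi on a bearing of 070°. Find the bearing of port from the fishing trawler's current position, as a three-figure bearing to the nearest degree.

302°

Leg 1 (198°, 22 mi): east 22 sin 198° = -6.80, north 22 cos 198° = -20.92
Leg 2 (028°, 14 mi): east 14 sin 28° = 6.57, north 14 cos 28° = 12.36
Leg 3 (213°, 10 mi): east 10 sin 213° = -5.45, north 10 cos 213° = -8.39
Leg 4 (070°, 22 mi): east 22 sin 70° = 20.67, north 22 cos 70° = 7.52
Net displacement: 15.00 east, -9.42 north. Direction back to start is (-15.00, 9.42): bearing = atan2(-15.00, 9.42) mod 360° = 302.14° ≈ 302°.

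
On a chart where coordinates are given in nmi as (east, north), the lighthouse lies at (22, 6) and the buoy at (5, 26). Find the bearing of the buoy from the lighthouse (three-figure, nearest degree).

320°

Δeast = 5 − 22 = -17.00; Δnorth = 26 − 6 = 20.00.
Bearing = atan2(Δeast, Δnorth) mod 360° = 319.64° ≈ 320°.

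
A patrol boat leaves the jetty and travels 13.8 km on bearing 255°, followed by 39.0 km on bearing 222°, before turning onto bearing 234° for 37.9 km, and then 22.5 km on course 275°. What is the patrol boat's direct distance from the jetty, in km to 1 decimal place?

106.5 km

Leg 1 (255°, 13.8 km): east 13.8 sin 255° = -13.33, north 13.8 cos 255° = -3.57
Leg 2 (222°, 39.0 km): east 39.0 sin 222° = -26.10, north 39.0 cos 222° = -28.98
Leg 3 (234°, 37.9 km): east 37.9 sin 234° = -30.66, north 37.9 cos 234° = -22.28
Leg 4 (275°, 22.5 km): east 22.5 sin 275° = -22.41, north 22.5 cos 275° = 1.96
Net: -92.50 east, -52.87 north. Distance = √((-92.50)² + (-52.87)²) = 106.545 km.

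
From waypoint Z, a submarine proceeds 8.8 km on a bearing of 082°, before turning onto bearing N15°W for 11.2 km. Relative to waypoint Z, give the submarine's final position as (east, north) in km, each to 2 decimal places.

(5.82, 12.04)

Leg 1 (082°, 8.8 km): east 8.8 sin 82° = 8.71, north 8.8 cos 82° = 1.22
Leg 2 (N15°W, 11.2 km): east 11.2 sin 345° = -2.90, north 11.2 cos 345° = 10.82
Summing: 5.82 km east, 12.04 km north → (5.82, 12.04).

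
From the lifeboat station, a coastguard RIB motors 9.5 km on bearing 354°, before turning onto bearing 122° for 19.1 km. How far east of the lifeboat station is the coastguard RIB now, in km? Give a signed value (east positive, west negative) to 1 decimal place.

15.2 km

Leg 1 (354°, 9.5 km): east 9.5 sin 354° = -0.99, north 9.5 cos 354° = 9.45
Leg 2 (122°, 19.1 km): east 19.1 sin 122° = 16.20, north 19.1 cos 122° = -10.12
Net east component: 15.20 km.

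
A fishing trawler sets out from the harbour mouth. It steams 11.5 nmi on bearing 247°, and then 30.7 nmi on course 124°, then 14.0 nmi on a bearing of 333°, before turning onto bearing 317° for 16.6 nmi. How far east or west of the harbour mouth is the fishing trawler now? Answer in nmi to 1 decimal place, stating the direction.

2.8 nmi west

Leg 1 (247°, 11.5 nmi): east 11.5 sin 247° = -10.59, north 11.5 cos 247° = -4.49
Leg 2 (124°, 30.7 nmi): east 30.7 sin 124° = 25.45, north 30.7 cos 124° = -17.17
Leg 3 (333°, 14.0 nmi): east 14.0 sin 333° = -6.36, north 14.0 cos 333° = 12.47
Leg 4 (317°, 16.6 nmi): east 16.6 sin 317° = -11.32, north 16.6 cos 317° = 12.14
Net east component: -2.81 nmi.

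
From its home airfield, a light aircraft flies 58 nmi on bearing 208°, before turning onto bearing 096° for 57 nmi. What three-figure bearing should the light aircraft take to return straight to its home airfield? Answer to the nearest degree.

333°

Leg 1 (208°, 58 nmi): east 58 sin 208° = -27.23, north 58 cos 208° = -51.21
Leg 2 (096°, 57 nmi): east 57 sin 96° = 56.69, north 57 cos 96° = -5.96
Net displacement: 29.46 east, -57.17 north. Direction back to start is (-29.46, 57.17): bearing = atan2(-29.46, 57.17) mod 360° = 332.74° ≈ 333°.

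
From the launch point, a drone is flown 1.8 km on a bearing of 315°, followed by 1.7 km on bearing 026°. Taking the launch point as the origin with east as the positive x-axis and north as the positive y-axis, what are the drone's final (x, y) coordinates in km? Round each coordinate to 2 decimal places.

Leg 1 (315°, 1.8 km): east 1.8 sin 315° = -1.27, north 1.8 cos 315° = 1.27
Leg 2 (026°, 1.7 km): east 1.7 sin 26° = 0.75, north 1.7 cos 26° = 1.53
Summing: -0.53 km east, 2.80 km north → (-0.53, 2.80).

(-0.53, 2.80)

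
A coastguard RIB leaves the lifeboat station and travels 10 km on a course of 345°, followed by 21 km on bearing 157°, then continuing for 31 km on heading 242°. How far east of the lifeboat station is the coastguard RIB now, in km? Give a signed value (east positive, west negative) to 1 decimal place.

-21.8 km

Leg 1 (345°, 10 km): east 10 sin 345° = -2.59, north 10 cos 345° = 9.66
Leg 2 (157°, 21 km): east 21 sin 157° = 8.21, north 21 cos 157° = -19.33
Leg 3 (242°, 31 km): east 31 sin 242° = -27.37, north 31 cos 242° = -14.55
Net east component: -21.75 km.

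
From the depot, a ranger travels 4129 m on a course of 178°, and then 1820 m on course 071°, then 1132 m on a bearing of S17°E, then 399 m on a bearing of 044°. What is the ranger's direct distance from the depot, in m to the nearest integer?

4986 m

Leg 1 (178°, 4129 m): east 4129 sin 178° = 144.10, north 4129 cos 178° = -4126.48
Leg 2 (071°, 1820 m): east 1820 sin 71° = 1720.84, north 1820 cos 71° = 592.53
Leg 3 (S17°E, 1132 m): east 1132 sin 163° = 330.96, north 1132 cos 163° = -1082.54
Leg 4 (044°, 399 m): east 399 sin 44° = 277.17, north 399 cos 44° = 287.02
Net: 2473.08 east, -4329.47 north. Distance = √((2473.08)² + (-4329.47)²) = 4986.024 m.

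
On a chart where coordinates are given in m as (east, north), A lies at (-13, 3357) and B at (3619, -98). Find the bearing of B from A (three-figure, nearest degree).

Δeast = 3619 − -13 = 3632.00; Δnorth = -98 − 3357 = -3455.00.
Bearing = atan2(Δeast, Δnorth) mod 360° = 133.57° ≈ 134°.

134°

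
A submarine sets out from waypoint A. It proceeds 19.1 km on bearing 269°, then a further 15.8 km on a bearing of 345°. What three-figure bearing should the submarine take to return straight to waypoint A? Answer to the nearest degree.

Leg 1 (269°, 19.1 km): east 19.1 sin 269° = -19.10, north 19.1 cos 269° = -0.33
Leg 2 (345°, 15.8 km): east 15.8 sin 345° = -4.09, north 15.8 cos 345° = 15.26
Net displacement: -23.19 east, 14.93 north. Direction back to start is (23.19, -14.93): bearing = atan2(23.19, -14.93) mod 360° = 122.77° ≈ 123°.

123°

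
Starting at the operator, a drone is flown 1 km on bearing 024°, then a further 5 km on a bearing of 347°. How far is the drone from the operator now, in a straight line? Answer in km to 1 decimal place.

5.8 km

Leg 1 (024°, 1 km): east 1 sin 24° = 0.41, north 1 cos 24° = 0.91
Leg 2 (347°, 5 km): east 5 sin 347° = -1.12, north 5 cos 347° = 4.87
Net: -0.72 east, 5.79 north. Distance = √((-0.72)² + (5.79)²) = 5.830 km.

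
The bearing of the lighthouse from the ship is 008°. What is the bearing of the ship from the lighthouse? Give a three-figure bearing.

Back-bearing = 008° + 180° = 188°.

188°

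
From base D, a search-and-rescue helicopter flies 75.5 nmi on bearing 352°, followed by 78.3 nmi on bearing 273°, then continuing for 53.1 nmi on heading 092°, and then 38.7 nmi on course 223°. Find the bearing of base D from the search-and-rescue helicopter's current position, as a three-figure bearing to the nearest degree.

Leg 1 (352°, 75.5 nmi): east 75.5 sin 352° = -10.51, north 75.5 cos 352° = 74.77
Leg 2 (273°, 78.3 nmi): east 78.3 sin 273° = -78.19, north 78.3 cos 273° = 4.10
Leg 3 (092°, 53.1 nmi): east 53.1 sin 92° = 53.07, north 53.1 cos 92° = -1.85
Leg 4 (223°, 38.7 nmi): east 38.7 sin 223° = -26.39, north 38.7 cos 223° = -28.30
Net displacement: -62.03 east, 48.71 north. Direction back to start is (62.03, -48.71): bearing = atan2(62.03, -48.71) mod 360° = 128.14° ≈ 128°.

128°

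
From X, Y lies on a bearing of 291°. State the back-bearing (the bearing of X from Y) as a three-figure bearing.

Back-bearing = 291° − 180° = 111°.

111°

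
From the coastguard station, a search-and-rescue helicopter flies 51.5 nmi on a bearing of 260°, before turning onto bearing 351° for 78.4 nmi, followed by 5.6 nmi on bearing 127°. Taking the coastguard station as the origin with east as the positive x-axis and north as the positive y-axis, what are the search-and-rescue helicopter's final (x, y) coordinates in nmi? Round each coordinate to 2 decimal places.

(-58.51, 65.12)

Leg 1 (260°, 51.5 nmi): east 51.5 sin 260° = -50.72, north 51.5 cos 260° = -8.94
Leg 2 (351°, 78.4 nmi): east 78.4 sin 351° = -12.26, north 78.4 cos 351° = 77.43
Leg 3 (127°, 5.6 nmi): east 5.6 sin 127° = 4.47, north 5.6 cos 127° = -3.37
Summing: -58.51 nmi east, 65.12 nmi north → (-58.51, 65.12).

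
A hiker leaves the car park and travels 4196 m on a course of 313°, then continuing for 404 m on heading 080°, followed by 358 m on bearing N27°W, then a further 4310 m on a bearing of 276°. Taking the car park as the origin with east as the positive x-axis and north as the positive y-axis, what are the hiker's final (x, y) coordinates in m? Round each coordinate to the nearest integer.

Leg 1 (313°, 4196 m): east 4196 sin 313° = -3068.76, north 4196 cos 313° = 2861.67
Leg 2 (080°, 404 m): east 404 sin 80° = 397.86, north 404 cos 80° = 70.15
Leg 3 (N27°W, 358 m): east 358 sin 333° = -162.53, north 358 cos 333° = 318.98
Leg 4 (276°, 4310 m): east 4310 sin 276° = -4286.39, north 4310 cos 276° = 450.52
Summing: -7119.82 m east, 3701.32 m north → (-7120, 3701).

(-7120, 3701)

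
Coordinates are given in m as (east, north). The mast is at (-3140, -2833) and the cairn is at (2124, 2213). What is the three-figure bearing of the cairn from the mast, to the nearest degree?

Δeast = 2124 − -3140 = 5264.00; Δnorth = 2213 − -2833 = 5046.00.
Bearing = atan2(Δeast, Δnorth) mod 360° = 46.21° ≈ 046°.

046°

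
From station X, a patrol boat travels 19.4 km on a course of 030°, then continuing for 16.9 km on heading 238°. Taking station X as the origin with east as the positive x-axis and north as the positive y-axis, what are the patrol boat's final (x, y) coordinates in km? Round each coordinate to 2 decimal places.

Leg 1 (030°, 19.4 km): east 19.4 sin 30° = 9.70, north 19.4 cos 30° = 16.80
Leg 2 (238°, 16.9 km): east 16.9 sin 238° = -14.33, north 16.9 cos 238° = -8.96
Summing: -4.63 km east, 7.85 km north → (-4.63, 7.85).

(-4.63, 7.85)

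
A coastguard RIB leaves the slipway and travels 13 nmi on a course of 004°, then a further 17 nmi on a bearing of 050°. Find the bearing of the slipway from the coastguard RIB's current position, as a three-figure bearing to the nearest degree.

Leg 1 (004°, 13 nmi): east 13 sin 4° = 0.91, north 13 cos 4° = 12.97
Leg 2 (050°, 17 nmi): east 17 sin 50° = 13.02, north 17 cos 50° = 10.93
Net displacement: 13.93 east, 23.90 north. Direction back to start is (-13.93, -23.90): bearing = atan2(-13.93, -23.90) mod 360° = 210.24° ≈ 210°.

210°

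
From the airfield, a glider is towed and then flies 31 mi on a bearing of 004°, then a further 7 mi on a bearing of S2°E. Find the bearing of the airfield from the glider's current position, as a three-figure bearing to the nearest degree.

186°

Leg 1 (004°, 31 mi): east 31 sin 4° = 2.16, north 31 cos 4° = 30.92
Leg 2 (S2°E, 7 mi): east 7 sin 178° = 0.24, north 7 cos 178° = -7.00
Net displacement: 2.41 east, 23.93 north. Direction back to start is (-2.41, -23.93): bearing = atan2(-2.41, -23.93) mod 360° = 185.74° ≈ 186°.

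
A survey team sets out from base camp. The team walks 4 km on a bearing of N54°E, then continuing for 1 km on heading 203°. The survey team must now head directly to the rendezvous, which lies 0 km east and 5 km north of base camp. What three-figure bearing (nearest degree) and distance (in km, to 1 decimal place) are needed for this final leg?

Leg 1 (N54°E, 4 km): east 4 sin 54° = 3.24, north 4 cos 54° = 2.35
Leg 2 (203°, 1 km): east 1 sin 203° = -0.39, north 1 cos 203° = -0.92
Current position: (2.85, 1.43). Target: (0, 5). Remaining: Δeast = -2.85, Δnorth = 3.57.
Bearing = atan2(-2.85, 3.57) mod 360° = 321.44°; distance = √((-2.85)² + (3.57)²) = 4.565 km.

321°, 4.6 km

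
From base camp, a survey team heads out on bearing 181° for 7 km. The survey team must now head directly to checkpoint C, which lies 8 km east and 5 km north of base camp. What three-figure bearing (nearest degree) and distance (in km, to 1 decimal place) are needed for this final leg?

034°, 14.5 km

Leg 1 (181°, 7 km): east 7 sin 181° = -0.12, north 7 cos 181° = -7.00
Current position: (-0.12, -7.00). Target: (8, 5). Remaining: Δeast = 8.12, Δnorth = 12.00.
Bearing = atan2(8.12, 12.00) mod 360° = 34.09°; distance = √((8.12)² + (12.00)²) = 14.489 km.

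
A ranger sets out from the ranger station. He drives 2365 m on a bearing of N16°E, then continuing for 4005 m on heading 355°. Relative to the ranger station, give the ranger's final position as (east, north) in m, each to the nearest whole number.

Leg 1 (N16°E, 2365 m): east 2365 sin 16° = 651.88, north 2365 cos 16° = 2273.38
Leg 2 (355°, 4005 m): east 4005 sin 355° = -349.06, north 4005 cos 355° = 3989.76
Summing: 302.82 m east, 6263.14 m north → (303, 6263).

(303, 6263)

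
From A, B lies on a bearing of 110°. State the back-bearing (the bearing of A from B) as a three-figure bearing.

290°

Back-bearing = 110° + 180° = 290°.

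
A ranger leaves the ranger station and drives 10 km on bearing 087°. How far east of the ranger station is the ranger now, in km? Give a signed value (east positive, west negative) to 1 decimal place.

Leg 1 (087°, 10 km): east 10 sin 87° = 9.99, north 10 cos 87° = 0.52
Net east component: 9.99 km.

10.0 km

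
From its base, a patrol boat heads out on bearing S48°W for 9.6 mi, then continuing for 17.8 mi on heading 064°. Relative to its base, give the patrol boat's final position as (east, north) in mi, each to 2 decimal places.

Leg 1 (S48°W, 9.6 mi): east 9.6 sin 228° = -7.13, north 9.6 cos 228° = -6.42
Leg 2 (064°, 17.8 mi): east 17.8 sin 64° = 16.00, north 17.8 cos 64° = 7.80
Summing: 8.86 mi east, 1.38 mi north → (8.86, 1.38).

(8.86, 1.38)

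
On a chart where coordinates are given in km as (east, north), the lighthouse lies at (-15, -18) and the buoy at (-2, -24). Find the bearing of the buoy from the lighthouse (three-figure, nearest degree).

Δeast = -2 − -15 = 13.00; Δnorth = -24 − -18 = -6.00.
Bearing = atan2(Δeast, Δnorth) mod 360° = 114.78° ≈ 115°.

115°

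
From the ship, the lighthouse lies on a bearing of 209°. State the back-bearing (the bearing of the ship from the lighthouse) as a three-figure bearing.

Back-bearing = 209° − 180° = 029°.

029°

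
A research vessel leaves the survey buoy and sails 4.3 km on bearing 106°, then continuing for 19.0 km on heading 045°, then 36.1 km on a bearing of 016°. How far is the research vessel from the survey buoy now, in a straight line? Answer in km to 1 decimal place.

54.4 km

Leg 1 (106°, 4.3 km): east 4.3 sin 106° = 4.13, north 4.3 cos 106° = -1.19
Leg 2 (045°, 19.0 km): east 19.0 sin 45° = 13.44, north 19.0 cos 45° = 13.44
Leg 3 (016°, 36.1 km): east 36.1 sin 16° = 9.95, north 36.1 cos 16° = 34.70
Net: 27.52 east, 46.95 north. Distance = √((27.52)² + (46.95)²) = 54.422 km.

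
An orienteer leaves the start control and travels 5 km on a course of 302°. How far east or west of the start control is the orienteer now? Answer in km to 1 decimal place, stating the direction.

Leg 1 (302°, 5 km): east 5 sin 302° = -4.24, north 5 cos 302° = 2.65
Net east component: -4.24 km.

4.2 km west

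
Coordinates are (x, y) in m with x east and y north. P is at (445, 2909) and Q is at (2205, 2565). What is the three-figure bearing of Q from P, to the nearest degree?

101°

Δeast = 2205 − 445 = 1760.00; Δnorth = 2565 − 2909 = -344.00.
Bearing = atan2(Δeast, Δnorth) mod 360° = 101.06° ≈ 101°.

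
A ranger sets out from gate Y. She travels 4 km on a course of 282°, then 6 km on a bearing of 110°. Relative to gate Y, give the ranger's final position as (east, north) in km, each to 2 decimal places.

Leg 1 (282°, 4 km): east 4 sin 282° = -3.91, north 4 cos 282° = 0.83
Leg 2 (110°, 6 km): east 6 sin 110° = 5.64, north 6 cos 110° = -2.05
Summing: 1.73 km east, -1.22 km north → (1.73, -1.22).

(1.73, -1.22)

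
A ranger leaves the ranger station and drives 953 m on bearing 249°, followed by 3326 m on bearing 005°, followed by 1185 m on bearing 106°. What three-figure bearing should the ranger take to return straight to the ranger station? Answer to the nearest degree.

192°

Leg 1 (249°, 953 m): east 953 sin 249° = -889.70, north 953 cos 249° = -341.52
Leg 2 (005°, 3326 m): east 3326 sin 5° = 289.88, north 3326 cos 5° = 3313.34
Leg 3 (106°, 1185 m): east 1185 sin 106° = 1139.10, north 1185 cos 106° = -326.63
Net displacement: 539.27 east, 2645.19 north. Direction back to start is (-539.27, -2645.19): bearing = atan2(-539.27, -2645.19) mod 360° = 191.52° ≈ 192°.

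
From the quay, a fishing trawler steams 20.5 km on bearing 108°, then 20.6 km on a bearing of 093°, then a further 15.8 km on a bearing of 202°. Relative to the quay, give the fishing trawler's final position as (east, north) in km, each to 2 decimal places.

(34.15, -22.06)

Leg 1 (108°, 20.5 km): east 20.5 sin 108° = 19.50, north 20.5 cos 108° = -6.33
Leg 2 (093°, 20.6 km): east 20.6 sin 93° = 20.57, north 20.6 cos 93° = -1.08
Leg 3 (202°, 15.8 km): east 15.8 sin 202° = -5.92, north 15.8 cos 202° = -14.65
Summing: 34.15 km east, -22.06 km north → (34.15, -22.06).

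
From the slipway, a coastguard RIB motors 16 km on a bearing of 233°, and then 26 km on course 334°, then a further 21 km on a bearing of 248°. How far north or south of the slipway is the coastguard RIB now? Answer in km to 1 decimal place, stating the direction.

5.9 km north

Leg 1 (233°, 16 km): east 16 sin 233° = -12.78, north 16 cos 233° = -9.63
Leg 2 (334°, 26 km): east 26 sin 334° = -11.40, north 26 cos 334° = 23.37
Leg 3 (248°, 21 km): east 21 sin 248° = -19.47, north 21 cos 248° = -7.87
Net north component: 5.87 km.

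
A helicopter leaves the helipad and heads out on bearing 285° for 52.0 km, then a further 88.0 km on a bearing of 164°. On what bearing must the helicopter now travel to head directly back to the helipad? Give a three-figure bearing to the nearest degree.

Leg 1 (285°, 52.0 km): east 52.0 sin 285° = -50.23, north 52.0 cos 285° = 13.46
Leg 2 (164°, 88.0 km): east 88.0 sin 164° = 24.26, north 88.0 cos 164° = -84.59
Net displacement: -25.97 east, -71.13 north. Direction back to start is (25.97, 71.13): bearing = atan2(25.97, 71.13) mod 360° = 20.06° ≈ 020°.

020°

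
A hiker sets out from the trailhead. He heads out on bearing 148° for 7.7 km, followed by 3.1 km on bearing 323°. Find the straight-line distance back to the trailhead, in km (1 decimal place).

Leg 1 (148°, 7.7 km): east 7.7 sin 148° = 4.08, north 7.7 cos 148° = -6.53
Leg 2 (323°, 3.1 km): east 3.1 sin 323° = -1.87, north 3.1 cos 323° = 2.48
Net: 2.21 east, -4.05 north. Distance = √((2.21)² + (-4.05)²) = 4.620 km.

4.6 km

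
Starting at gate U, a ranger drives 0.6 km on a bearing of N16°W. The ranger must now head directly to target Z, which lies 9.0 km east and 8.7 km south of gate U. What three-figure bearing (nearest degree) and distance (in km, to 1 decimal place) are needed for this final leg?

Leg 1 (N16°W, 0.6 km): east 0.6 sin 344° = -0.17, north 0.6 cos 344° = 0.58
Current position: (-0.17, 0.58). Target: (9.0, -8.7). Remaining: Δeast = 9.17, Δnorth = -9.28.
Bearing = atan2(9.17, -9.28) mod 360° = 135.35°; distance = √((9.17)² + (-9.28)²) = 13.041 km.

135°, 13.0 km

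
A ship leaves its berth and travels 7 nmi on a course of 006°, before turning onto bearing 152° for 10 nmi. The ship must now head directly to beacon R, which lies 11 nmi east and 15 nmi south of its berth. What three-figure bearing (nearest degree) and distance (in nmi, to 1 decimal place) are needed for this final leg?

Leg 1 (006°, 7 nmi): east 7 sin 6° = 0.73, north 7 cos 6° = 6.96
Leg 2 (152°, 10 nmi): east 10 sin 152° = 4.69, north 10 cos 152° = -8.83
Current position: (5.43, -1.87). Target: (11, -15). Remaining: Δeast = 5.57, Δnorth = -13.13.
Bearing = atan2(5.57, -13.13) mod 360° = 157.00°; distance = √((5.57)² + (-13.13)²) = 14.266 nmi.

157°, 14.3 nmi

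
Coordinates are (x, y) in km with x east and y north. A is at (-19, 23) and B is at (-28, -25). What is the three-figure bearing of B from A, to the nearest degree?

191°

Δeast = -28 − -19 = -9.00; Δnorth = -25 − 23 = -48.00.
Bearing = atan2(Δeast, Δnorth) mod 360° = 190.62° ≈ 191°.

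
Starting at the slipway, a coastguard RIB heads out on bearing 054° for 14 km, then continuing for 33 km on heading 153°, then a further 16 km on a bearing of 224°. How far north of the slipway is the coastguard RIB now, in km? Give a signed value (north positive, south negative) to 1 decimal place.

Leg 1 (054°, 14 km): east 14 sin 54° = 11.33, north 14 cos 54° = 8.23
Leg 2 (153°, 33 km): east 33 sin 153° = 14.98, north 33 cos 153° = -29.40
Leg 3 (224°, 16 km): east 16 sin 224° = -11.11, north 16 cos 224° = -11.51
Net north component: -32.68 km.

-32.7 km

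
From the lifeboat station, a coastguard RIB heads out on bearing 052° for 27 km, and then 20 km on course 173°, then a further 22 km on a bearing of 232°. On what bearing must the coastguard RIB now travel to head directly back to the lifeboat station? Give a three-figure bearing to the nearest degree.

Leg 1 (052°, 27 km): east 27 sin 52° = 21.28, north 27 cos 52° = 16.62
Leg 2 (173°, 20 km): east 20 sin 173° = 2.44, north 20 cos 173° = -19.85
Leg 3 (232°, 22 km): east 22 sin 232° = -17.34, north 22 cos 232° = -13.54
Net displacement: 6.38 east, -16.77 north. Direction back to start is (-6.38, 16.77): bearing = atan2(-6.38, 16.77) mod 360° = 339.18° ≈ 339°.

339°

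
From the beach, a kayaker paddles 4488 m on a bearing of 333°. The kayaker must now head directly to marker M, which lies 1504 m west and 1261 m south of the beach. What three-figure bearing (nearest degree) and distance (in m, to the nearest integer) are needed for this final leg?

Leg 1 (333°, 4488 m): east 4488 sin 333° = -2037.51, north 4488 cos 333° = 3998.84
Current position: (-2037.51, 3998.84). Target: (-1504, -1261). Remaining: Δeast = 533.51, Δnorth = -5259.84.
Bearing = atan2(533.51, -5259.84) mod 360° = 174.21°; distance = √((533.51)² + (-5259.84)²) = 5286.825 m.

174°, 5287 m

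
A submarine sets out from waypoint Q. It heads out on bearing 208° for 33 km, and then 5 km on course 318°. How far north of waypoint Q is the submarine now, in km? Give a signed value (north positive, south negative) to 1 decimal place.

-25.4 km

Leg 1 (208°, 33 km): east 33 sin 208° = -15.49, north 33 cos 208° = -29.14
Leg 2 (318°, 5 km): east 5 sin 318° = -3.35, north 5 cos 318° = 3.72
Net north component: -25.42 km.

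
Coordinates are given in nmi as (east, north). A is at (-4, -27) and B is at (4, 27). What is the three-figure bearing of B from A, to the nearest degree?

008°

Δeast = 4 − -4 = 8.00; Δnorth = 27 − -27 = 54.00.
Bearing = atan2(Δeast, Δnorth) mod 360° = 8.43° ≈ 008°.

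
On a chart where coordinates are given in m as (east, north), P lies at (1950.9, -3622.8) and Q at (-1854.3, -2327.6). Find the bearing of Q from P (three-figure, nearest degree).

289°

Δeast = -1854.3 − 1950.9 = -3805.20; Δnorth = -2327.6 − -3622.8 = 1295.20.
Bearing = atan2(Δeast, Δnorth) mod 360° = 288.80° ≈ 289°.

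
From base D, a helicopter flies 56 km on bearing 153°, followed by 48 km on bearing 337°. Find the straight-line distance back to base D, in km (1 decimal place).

8.8 km

Leg 1 (153°, 56 km): east 56 sin 153° = 25.42, north 56 cos 153° = -49.90
Leg 2 (337°, 48 km): east 48 sin 337° = -18.76, north 48 cos 337° = 44.18
Net: 6.67 east, -5.71 north. Distance = √((6.67)² + (-5.71)²) = 8.780 km.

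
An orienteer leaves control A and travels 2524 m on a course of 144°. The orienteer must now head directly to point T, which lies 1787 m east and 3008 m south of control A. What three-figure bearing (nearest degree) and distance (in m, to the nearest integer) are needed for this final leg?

163°, 1013 m

Leg 1 (144°, 2524 m): east 2524 sin 144° = 1483.57, north 2524 cos 144° = -2041.96
Current position: (1483.57, -2041.96). Target: (1787, -3008). Remaining: Δeast = 303.43, Δnorth = -966.04.
Bearing = atan2(303.43, -966.04) mod 360° = 162.56°; distance = √((303.43)² + (-966.04)²) = 1012.574 m.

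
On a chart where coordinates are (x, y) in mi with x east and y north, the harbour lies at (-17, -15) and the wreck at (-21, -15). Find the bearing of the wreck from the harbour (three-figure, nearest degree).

270°

Δeast = -21 − -17 = -4.00; Δnorth = -15 − -15 = 0.00.
Bearing = atan2(Δeast, Δnorth) mod 360° = 270.00° ≈ 270°.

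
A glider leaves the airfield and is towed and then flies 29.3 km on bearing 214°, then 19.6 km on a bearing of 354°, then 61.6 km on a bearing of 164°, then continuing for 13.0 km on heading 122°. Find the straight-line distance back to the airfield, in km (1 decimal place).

71.5 km

Leg 1 (214°, 29.3 km): east 29.3 sin 214° = -16.38, north 29.3 cos 214° = -24.29
Leg 2 (354°, 19.6 km): east 19.6 sin 354° = -2.05, north 19.6 cos 354° = 19.49
Leg 3 (164°, 61.6 km): east 61.6 sin 164° = 16.98, north 61.6 cos 164° = -59.21
Leg 4 (122°, 13.0 km): east 13.0 sin 122° = 11.02, north 13.0 cos 122° = -6.89
Net: 9.57 east, -70.90 north. Distance = √((9.57)² + (-70.90)²) = 71.544 km.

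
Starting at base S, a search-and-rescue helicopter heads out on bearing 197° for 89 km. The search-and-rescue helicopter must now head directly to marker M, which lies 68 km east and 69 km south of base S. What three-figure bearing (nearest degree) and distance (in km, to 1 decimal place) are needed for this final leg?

Leg 1 (197°, 89 km): east 89 sin 197° = -26.02, north 89 cos 197° = -85.11
Current position: (-26.02, -85.11). Target: (68, -69). Remaining: Δeast = 94.02, Δnorth = 16.11.
Bearing = atan2(94.02, 16.11) mod 360° = 80.28°; distance = √((94.02)² + (16.11)²) = 95.391 km.

080°, 95.4 km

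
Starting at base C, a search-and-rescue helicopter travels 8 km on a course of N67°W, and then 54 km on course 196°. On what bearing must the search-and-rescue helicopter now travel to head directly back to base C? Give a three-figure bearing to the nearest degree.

Leg 1 (N67°W, 8 km): east 8 sin 293° = -7.36, north 8 cos 293° = 3.13
Leg 2 (196°, 54 km): east 54 sin 196° = -14.88, north 54 cos 196° = -51.91
Net displacement: -22.25 east, -48.78 north. Direction back to start is (22.25, 48.78): bearing = atan2(22.25, 48.78) mod 360° = 24.52° ≈ 025°.

025°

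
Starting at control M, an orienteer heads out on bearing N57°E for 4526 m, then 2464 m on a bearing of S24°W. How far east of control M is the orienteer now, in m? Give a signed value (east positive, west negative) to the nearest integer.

Leg 1 (N57°E, 4526 m): east 4526 sin 57° = 3795.82, north 4526 cos 57° = 2465.04
Leg 2 (S24°W, 2464 m): east 2464 sin 204° = -1002.20, north 2464 cos 204° = -2250.98
Net east component: 2793.62 m.

2794 m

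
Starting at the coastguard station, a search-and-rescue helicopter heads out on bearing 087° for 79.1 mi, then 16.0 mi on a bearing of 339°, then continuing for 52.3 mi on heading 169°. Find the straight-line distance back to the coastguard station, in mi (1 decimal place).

Leg 1 (087°, 79.1 mi): east 79.1 sin 87° = 78.99, north 79.1 cos 87° = 4.14
Leg 2 (339°, 16.0 mi): east 16.0 sin 339° = -5.73, north 16.0 cos 339° = 14.94
Leg 3 (169°, 52.3 mi): east 52.3 sin 169° = 9.98, north 52.3 cos 169° = -51.34
Net: 83.24 east, -32.26 north. Distance = √((83.24)² + (-32.26)²) = 89.271 mi.

89.3 mi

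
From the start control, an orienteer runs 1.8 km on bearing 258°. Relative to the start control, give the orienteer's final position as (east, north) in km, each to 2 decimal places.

(-1.76, -0.37)

Leg 1 (258°, 1.8 km): east 1.8 sin 258° = -1.76, north 1.8 cos 258° = -0.37
Summing: -1.76 km east, -0.37 km north → (-1.76, -0.37).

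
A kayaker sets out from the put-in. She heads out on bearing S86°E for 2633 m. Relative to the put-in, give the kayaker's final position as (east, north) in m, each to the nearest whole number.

(2627, -184)

Leg 1 (S86°E, 2633 m): east 2633 sin 94° = 2626.59, north 2633 cos 94° = -183.67
Summing: 2626.59 m east, -183.67 m north → (2627, -184).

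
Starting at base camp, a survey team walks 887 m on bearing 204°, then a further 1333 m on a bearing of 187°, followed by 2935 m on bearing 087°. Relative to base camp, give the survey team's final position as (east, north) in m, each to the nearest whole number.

Leg 1 (204°, 887 m): east 887 sin 204° = -360.78, north 887 cos 204° = -810.31
Leg 2 (187°, 1333 m): east 1333 sin 187° = -162.45, north 1333 cos 187° = -1323.06
Leg 3 (087°, 2935 m): east 2935 sin 87° = 2930.98, north 2935 cos 87° = 153.61
Summing: 2407.75 m east, -1979.77 m north → (2408, -1980).

(2408, -1980)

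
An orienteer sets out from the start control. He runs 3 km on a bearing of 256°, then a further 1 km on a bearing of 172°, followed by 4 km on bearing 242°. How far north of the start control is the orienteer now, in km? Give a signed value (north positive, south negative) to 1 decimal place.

Leg 1 (256°, 3 km): east 3 sin 256° = -2.91, north 3 cos 256° = -0.73
Leg 2 (172°, 1 km): east 1 sin 172° = 0.14, north 1 cos 172° = -0.99
Leg 3 (242°, 4 km): east 4 sin 242° = -3.53, north 4 cos 242° = -1.88
Net north component: -3.59 km.

-3.6 km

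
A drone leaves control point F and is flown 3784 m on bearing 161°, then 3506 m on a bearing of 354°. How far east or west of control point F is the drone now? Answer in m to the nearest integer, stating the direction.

865 m east

Leg 1 (161°, 3784 m): east 3784 sin 161° = 1231.95, north 3784 cos 161° = -3577.84
Leg 2 (354°, 3506 m): east 3506 sin 354° = -366.48, north 3506 cos 354° = 3486.79
Net east component: 865.47 m.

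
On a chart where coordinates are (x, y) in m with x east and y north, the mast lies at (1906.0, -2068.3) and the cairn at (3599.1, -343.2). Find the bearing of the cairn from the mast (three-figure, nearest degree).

Δeast = 3599.1 − 1906.0 = 1693.10; Δnorth = -343.2 − -2068.3 = 1725.10.
Bearing = atan2(Δeast, Δnorth) mod 360° = 44.46° ≈ 044°.

044°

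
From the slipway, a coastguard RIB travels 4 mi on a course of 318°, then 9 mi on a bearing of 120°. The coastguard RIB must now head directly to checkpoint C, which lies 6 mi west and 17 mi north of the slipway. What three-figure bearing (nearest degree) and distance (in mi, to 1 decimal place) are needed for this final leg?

329°, 21.6 mi

Leg 1 (318°, 4 mi): east 4 sin 318° = -2.68, north 4 cos 318° = 2.97
Leg 2 (120°, 9 mi): east 9 sin 120° = 7.79, north 9 cos 120° = -4.50
Current position: (5.12, -1.53). Target: (-6, 17). Remaining: Δeast = -11.12, Δnorth = 18.53.
Bearing = atan2(-11.12, 18.53) mod 360° = 329.03°; distance = √((-11.12)² + (18.53)²) = 21.607 mi.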